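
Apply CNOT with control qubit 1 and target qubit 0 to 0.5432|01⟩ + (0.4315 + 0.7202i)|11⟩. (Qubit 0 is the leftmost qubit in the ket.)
(0.4315 + 0.7202i)|01⟩ + 0.5432|11⟩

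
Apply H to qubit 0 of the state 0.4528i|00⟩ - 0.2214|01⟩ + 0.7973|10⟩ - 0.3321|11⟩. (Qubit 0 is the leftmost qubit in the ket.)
(0.5638 + 0.3202i)|00⟩ - 0.3914|01⟩ + (-0.5638 + 0.3202i)|10⟩ + 0.07828|11⟩

H on qubit 0 mixes each pair of kets that differ only in qubit 0: amplitudes (a, b) of (|…0…⟩, |…1…⟩) become ((a + b)/√2, (a − b)/√2). Kets absent from the input have amplitude 0.
(|00⟩, |10⟩): (a, b) = (0.4528i, 0.7973) → ((0.5638 + 0.3202i), (-0.5638 + 0.3202i))
(|01⟩, |11⟩): (a, b) = (-0.2214, -0.3321) → (-0.3914, 0.07828)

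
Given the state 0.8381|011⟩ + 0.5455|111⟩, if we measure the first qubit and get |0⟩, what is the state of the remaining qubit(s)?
|11⟩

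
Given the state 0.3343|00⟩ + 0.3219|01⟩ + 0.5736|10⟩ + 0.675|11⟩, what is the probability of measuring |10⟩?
0.329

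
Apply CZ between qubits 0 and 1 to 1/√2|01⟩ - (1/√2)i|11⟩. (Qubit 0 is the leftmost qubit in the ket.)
1/√2|01⟩ + (1/√2)i|11⟩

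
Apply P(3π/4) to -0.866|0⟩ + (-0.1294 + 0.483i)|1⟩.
-0.866|0⟩ + (-0.25 - 0.433i)|1⟩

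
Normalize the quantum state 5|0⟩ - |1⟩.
0.9806|0⟩ - 0.1961|1⟩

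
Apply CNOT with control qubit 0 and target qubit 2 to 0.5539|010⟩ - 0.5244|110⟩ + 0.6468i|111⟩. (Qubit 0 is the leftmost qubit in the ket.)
0.5539|010⟩ + 0.6468i|110⟩ - 0.5244|111⟩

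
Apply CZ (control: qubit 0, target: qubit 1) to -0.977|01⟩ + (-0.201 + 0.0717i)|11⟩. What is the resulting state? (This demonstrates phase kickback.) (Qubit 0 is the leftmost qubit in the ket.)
-0.977|01⟩ + (0.201 - 0.0717i)|11⟩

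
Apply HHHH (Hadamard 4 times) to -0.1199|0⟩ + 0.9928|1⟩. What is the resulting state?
-0.1199|0⟩ + 0.9928|1⟩

H² = I, so an even number of Hadamards cancels: H^4 = I and the state is unchanged.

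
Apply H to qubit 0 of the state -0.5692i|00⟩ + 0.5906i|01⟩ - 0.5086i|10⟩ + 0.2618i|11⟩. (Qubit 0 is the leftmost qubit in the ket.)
-0.7621i|00⟩ + 0.6027i|01⟩ - 0.04285i|10⟩ + 0.2325i|11⟩

H on qubit 0 mixes each pair of kets that differ only in qubit 0: amplitudes (a, b) of (|…0…⟩, |…1…⟩) become ((a + b)/√2, (a − b)/√2). Kets absent from the input have amplitude 0.
(|00⟩, |10⟩): (a, b) = (-0.5692i, -0.5086i) → (-0.7621i, -0.04285i)
(|01⟩, |11⟩): (a, b) = (0.5906i, 0.2618i) → (0.6027i, 0.2325i)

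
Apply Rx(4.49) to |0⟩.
-0.6243|0⟩ - 0.7812i|1⟩

Rx(4.49) = [[cos(θ/2), −i·sin(θ/2)], [−i·sin(θ/2), cos(θ/2)]]; θ = 4.49, cos(θ/2) ≈ -0.624275, sin(θ/2) ≈ 0.781204.
With a = amp(|0⟩) = 1 and b = amp(|1⟩) = 0:
new amp(|0⟩) = (-0.624275)·a + (-0.781204i)·b = -0.6243
new amp(|1⟩) = (-0.781204i)·a + (-0.624275)·b = -0.7812i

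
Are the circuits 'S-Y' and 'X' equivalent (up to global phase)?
No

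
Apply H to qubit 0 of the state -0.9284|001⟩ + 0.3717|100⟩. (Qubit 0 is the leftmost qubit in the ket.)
0.2628|000⟩ - 0.6565|001⟩ - 0.2628|100⟩ - 0.6565|101⟩

H on qubit 0 mixes each pair of kets that differ only in qubit 0: amplitudes (a, b) of (|…0…⟩, |…1…⟩) become ((a + b)/√2, (a − b)/√2). Kets absent from the input have amplitude 0.
(|000⟩, |100⟩): (a, b) = (0, 0.3717) → (0.2628, -0.2628)
(|001⟩, |101⟩): (a, b) = (-0.9284, 0) → (-0.6565, -0.6565)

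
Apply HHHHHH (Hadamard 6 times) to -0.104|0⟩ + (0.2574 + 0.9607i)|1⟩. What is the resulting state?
-0.104|0⟩ + (0.2574 + 0.9607i)|1⟩

H² = I, so an even number of Hadamards cancels: H^6 = I and the state is unchanged.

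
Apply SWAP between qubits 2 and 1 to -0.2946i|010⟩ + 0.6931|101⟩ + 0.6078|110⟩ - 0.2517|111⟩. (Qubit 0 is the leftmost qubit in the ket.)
-0.2946i|001⟩ + 0.6078|101⟩ + 0.6931|110⟩ - 0.2517|111⟩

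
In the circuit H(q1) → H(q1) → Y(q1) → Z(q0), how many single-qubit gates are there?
4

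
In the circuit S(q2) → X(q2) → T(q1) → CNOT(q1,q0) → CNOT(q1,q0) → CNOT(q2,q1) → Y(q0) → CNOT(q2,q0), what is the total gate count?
8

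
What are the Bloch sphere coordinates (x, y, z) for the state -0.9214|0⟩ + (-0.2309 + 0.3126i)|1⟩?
(0.4255, -0.5761, 0.6979)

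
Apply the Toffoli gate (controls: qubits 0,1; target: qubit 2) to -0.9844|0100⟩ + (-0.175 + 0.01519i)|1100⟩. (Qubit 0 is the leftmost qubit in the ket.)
-0.9844|0100⟩ + (-0.175 + 0.01519i)|1110⟩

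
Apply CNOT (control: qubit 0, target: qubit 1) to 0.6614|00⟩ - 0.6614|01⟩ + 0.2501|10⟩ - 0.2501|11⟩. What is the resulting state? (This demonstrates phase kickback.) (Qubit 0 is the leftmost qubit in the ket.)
0.6614|00⟩ - 0.6614|01⟩ - 0.2501|10⟩ + 0.2501|11⟩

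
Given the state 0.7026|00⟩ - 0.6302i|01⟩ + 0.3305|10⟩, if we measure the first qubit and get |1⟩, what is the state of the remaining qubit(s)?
|0⟩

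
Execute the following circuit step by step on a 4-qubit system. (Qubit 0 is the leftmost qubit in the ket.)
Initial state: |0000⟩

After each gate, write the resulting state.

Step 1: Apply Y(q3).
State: i|0001⟩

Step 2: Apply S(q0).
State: i|0001⟩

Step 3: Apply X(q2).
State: i|0011⟩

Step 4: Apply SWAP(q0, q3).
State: i|1010⟩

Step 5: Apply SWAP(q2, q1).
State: i|1100⟩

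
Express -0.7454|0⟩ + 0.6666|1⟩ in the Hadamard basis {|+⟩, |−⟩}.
-0.05572|+⟩ - 0.9984|−⟩

With |ψ⟩ = α|0⟩ + β|1⟩, the Hadamard-basis coefficients are ⟨+|ψ⟩ = (α + β)/√2 and ⟨−|ψ⟩ = (α − β)/√2.
Here α = -0.7454, β = 0.6666: (α + β)/√2 = -0.05572, (α − β)/√2 = -0.9984.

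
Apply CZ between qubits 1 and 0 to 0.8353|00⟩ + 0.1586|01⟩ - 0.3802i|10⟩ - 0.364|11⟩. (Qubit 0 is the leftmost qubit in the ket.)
0.8353|00⟩ + 0.1586|01⟩ - 0.3802i|10⟩ + 0.364|11⟩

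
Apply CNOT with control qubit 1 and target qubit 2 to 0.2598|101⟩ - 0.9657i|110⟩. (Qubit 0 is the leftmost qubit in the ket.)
0.2598|101⟩ - 0.9657i|111⟩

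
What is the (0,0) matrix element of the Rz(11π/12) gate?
(0.1305 - 0.9914i)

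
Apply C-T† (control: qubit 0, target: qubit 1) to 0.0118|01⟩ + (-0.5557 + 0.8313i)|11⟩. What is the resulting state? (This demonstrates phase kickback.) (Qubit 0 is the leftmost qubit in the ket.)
0.0118|01⟩ + (0.1949 + 0.9808i)|11⟩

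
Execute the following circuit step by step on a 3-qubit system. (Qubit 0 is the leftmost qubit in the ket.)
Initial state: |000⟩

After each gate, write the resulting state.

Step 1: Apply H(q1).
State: 1/√2|000⟩ + 1/√2|010⟩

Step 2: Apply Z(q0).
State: 1/√2|000⟩ + 1/√2|010⟩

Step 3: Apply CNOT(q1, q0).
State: 1/√2|000⟩ + 1/√2|110⟩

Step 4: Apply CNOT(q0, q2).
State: 1/√2|000⟩ + 1/√2|111⟩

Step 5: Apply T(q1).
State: 1/√2|000⟩ + (1/2 + (1/2)i)|111⟩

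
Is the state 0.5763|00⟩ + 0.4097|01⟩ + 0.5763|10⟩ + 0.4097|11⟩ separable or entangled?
Separable

Writing the state as a|00⟩ + b|01⟩ + c|10⟩ + d|11⟩, it is a product state iff ad − bc = 0.
Here (a, b, c, d) = (0.5763, 0.4097, 0.5763, 0.4097): ad − bc = (0.5763)(0.4097) − (0.4097)(0.5763) = 0, so the state is separable.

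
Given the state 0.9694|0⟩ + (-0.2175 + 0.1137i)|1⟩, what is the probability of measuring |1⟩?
0.06023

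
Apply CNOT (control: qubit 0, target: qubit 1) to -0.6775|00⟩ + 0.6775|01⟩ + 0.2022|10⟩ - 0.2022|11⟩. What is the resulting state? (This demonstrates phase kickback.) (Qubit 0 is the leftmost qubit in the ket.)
-0.6775|00⟩ + 0.6775|01⟩ - 0.2022|10⟩ + 0.2022|11⟩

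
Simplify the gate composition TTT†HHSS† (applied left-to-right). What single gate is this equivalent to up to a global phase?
T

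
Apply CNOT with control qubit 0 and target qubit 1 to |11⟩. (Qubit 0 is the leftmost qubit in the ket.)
|10⟩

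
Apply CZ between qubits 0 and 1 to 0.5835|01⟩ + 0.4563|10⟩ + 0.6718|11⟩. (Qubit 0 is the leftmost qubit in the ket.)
0.5835|01⟩ + 0.4563|10⟩ - 0.6718|11⟩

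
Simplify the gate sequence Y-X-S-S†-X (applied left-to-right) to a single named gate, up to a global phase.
Y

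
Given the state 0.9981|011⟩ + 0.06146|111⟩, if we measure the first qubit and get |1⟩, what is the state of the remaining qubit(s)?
|11⟩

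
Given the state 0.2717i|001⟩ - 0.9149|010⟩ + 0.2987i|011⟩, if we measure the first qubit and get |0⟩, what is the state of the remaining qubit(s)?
0.2717i|01⟩ - 0.9149|10⟩ + 0.2987i|11⟩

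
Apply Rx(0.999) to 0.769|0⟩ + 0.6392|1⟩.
(0.675 - 0.3062i)|0⟩ + (0.5611 - 0.3683i)|1⟩

Rx(0.999) = [[cos(θ/2), −i·sin(θ/2)], [−i·sin(θ/2), cos(θ/2)]]; θ = 0.999, cos(θ/2) ≈ 0.877822, sin(θ/2) ≈ 0.478987.
With a = amp(|0⟩) = 0.769 and b = amp(|1⟩) = 0.6392:
new amp(|0⟩) = (0.877822)·a + (-0.478987i)·b = (0.675 - 0.3062i)
new amp(|1⟩) = (-0.478987i)·a + (0.877822)·b = (0.5611 - 0.3683i)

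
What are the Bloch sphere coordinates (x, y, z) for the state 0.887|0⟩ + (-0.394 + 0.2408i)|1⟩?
(-0.699, 0.4272, 0.5735)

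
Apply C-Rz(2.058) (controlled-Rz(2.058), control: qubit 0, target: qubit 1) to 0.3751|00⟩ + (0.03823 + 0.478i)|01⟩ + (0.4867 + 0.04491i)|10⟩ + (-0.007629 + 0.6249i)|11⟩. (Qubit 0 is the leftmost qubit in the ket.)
0.3751|00⟩ + (0.03823 + 0.478i)|01⟩ + (0.2895 - 0.3938i)|10⟩ + (-0.5393 + 0.3157i)|11⟩

C-Rz(2.058) leaves the control-|0⟩ kets |00⟩, |01⟩ unchanged and applies Rz(2.058) to qubit 1 on the control-|1⟩ pair (|10⟩, |11⟩).
Rz(2.058) = [[e^(−iθ/2), 0], [0, e^(iθ/2)]] with e^(±iθ/2) = cos(θ/2) ± i·sin(θ/2); θ = 2.058, cos(θ/2) ≈ 0.515676, sin(θ/2) ≈ 0.856784.
With a = amp(|10⟩) = (0.4867 + 0.04491i) and b = amp(|11⟩) = (-0.007629 + 0.6249i):
new amp(|10⟩) = (0.515676 - 0.856784i)·a = (0.2895 - 0.3938i)
new amp(|11⟩) = (0.515676 + 0.856784i)·b = (-0.5393 + 0.3157i)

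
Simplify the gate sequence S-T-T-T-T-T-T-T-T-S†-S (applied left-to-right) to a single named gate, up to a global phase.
S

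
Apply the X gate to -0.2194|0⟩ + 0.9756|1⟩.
0.9756|0⟩ - 0.2194|1⟩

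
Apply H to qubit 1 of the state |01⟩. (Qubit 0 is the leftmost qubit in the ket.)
1/√2|00⟩ - 1/√2|01⟩

H on qubit 1 mixes each pair of kets that differ only in qubit 1: amplitudes (a, b) of (|…0…⟩, |…1…⟩) become ((a + b)/√2, (a − b)/√2). Kets absent from the input have amplitude 0.
(|00⟩, |01⟩): (a, b) = (0, 1) → (1/√2, -1/√2)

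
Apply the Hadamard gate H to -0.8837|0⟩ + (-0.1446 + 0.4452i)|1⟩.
(-0.7271 + 0.3148i)|0⟩ + (-0.5226 - 0.3148i)|1⟩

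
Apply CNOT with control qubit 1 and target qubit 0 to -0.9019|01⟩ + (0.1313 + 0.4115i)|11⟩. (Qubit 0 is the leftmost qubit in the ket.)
(0.1313 + 0.4115i)|01⟩ - 0.9019|11⟩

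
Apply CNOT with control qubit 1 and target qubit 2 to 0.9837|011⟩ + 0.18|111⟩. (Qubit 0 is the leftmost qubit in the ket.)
0.9837|010⟩ + 0.18|110⟩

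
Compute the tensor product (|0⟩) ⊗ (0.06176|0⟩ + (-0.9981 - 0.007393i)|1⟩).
0.06176|00⟩ + (-0.9981 - 0.007393i)|01⟩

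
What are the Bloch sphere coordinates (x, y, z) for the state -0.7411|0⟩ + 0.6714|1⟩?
(-0.9951, 0, 0.09845)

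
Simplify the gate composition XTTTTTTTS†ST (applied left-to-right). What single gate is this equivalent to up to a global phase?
X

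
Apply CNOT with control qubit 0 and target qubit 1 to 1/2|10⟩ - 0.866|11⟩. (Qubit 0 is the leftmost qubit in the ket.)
-0.866|10⟩ + 1/2|11⟩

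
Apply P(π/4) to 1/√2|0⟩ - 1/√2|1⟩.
1/√2|0⟩ + (-1/2 - (1/2)i)|1⟩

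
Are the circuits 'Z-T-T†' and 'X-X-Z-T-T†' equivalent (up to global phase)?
Yes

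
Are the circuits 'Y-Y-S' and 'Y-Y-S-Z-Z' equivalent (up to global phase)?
Yes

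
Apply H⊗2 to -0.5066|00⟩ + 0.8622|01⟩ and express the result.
0.1778|00⟩ - 0.6844|01⟩ + 0.1778|10⟩ - 0.6844|11⟩

H⊗2 gives amp(|y⟩) = (1/2) Σ_x (−1)^(x·y) amp(|x⟩), where x·y is the number of positions in which both x and y have a 1.
|00⟩: (-0.5066 + 0.8622)/2 = 0.1778
|01⟩: (-0.5066 - 0.8622)/2 = -0.6844
|10⟩: (-0.5066 + 0.8622)/2 = 0.1778
|11⟩: (-0.5066 - 0.8622)/2 = -0.6844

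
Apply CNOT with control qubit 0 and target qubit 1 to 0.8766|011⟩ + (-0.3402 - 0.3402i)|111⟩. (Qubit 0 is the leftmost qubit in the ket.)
0.8766|011⟩ + (-0.3402 - 0.3402i)|101⟩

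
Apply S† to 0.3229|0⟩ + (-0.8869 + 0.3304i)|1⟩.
0.3229|0⟩ + (0.3304 + 0.8869i)|1⟩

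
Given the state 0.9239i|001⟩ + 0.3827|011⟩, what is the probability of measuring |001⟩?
0.8536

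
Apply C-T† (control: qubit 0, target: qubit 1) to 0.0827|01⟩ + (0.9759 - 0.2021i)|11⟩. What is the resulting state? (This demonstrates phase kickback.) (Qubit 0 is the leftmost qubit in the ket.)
0.0827|01⟩ + (0.5472 - 0.833i)|11⟩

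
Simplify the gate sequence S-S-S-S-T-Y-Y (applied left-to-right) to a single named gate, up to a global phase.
T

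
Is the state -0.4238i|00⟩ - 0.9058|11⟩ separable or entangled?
Entangled

Writing the state as a|00⟩ + b|01⟩ + c|10⟩ + d|11⟩, it is a product state iff ad − bc = 0.
Here (a, b, c, d) = (-0.4238i, 0, 0, -0.9058): ad − bc = (-0.4238i)(-0.9058) − (0)(0) = 0.3839i ≠ 0, so the state is entangled.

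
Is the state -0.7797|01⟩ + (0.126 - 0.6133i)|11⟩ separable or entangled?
Separable

Writing the state as a|00⟩ + b|01⟩ + c|10⟩ + d|11⟩, it is a product state iff ad − bc = 0.
Here (a, b, c, d) = (0, -0.7797, 0, (0.126 - 0.6133i)): ad − bc = (0)(0.126 - 0.6133i) − (-0.7797)(0) = 0, so the state is separable.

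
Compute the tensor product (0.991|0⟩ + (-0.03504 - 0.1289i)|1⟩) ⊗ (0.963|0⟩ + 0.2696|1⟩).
0.9543|00⟩ + 0.2672|01⟩ + (-0.03374 - 0.1241i)|10⟩ + (-0.009447 - 0.03475i)|11⟩

amp(|b₁b₂…⟩) = product of the factor amplitudes for bits b₁, b₂, …; only kets whose every factor amplitude is nonzero survive.
|00⟩: (0.991)(0.963) = 0.9543
|01⟩: (0.991)(0.2696) = 0.2672
|10⟩: (-0.03504 - 0.1289i)(0.963) = (-0.03374 - 0.1241i)
|11⟩: (-0.03504 - 0.1289i)(0.2696) = (-0.009447 - 0.03475i)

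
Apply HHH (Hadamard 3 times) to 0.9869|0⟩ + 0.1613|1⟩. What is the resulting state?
0.8119|0⟩ + 0.5838|1⟩

H² = I, so H^3 = H: a single Hadamard. With (a, b) = (0.9869, 0.1613), H gives ((a + b)/√2, (a − b)/√2) = (0.8119, 0.5838).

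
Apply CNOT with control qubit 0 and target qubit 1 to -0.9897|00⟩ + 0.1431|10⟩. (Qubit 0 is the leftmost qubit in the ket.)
-0.9897|00⟩ + 0.1431|11⟩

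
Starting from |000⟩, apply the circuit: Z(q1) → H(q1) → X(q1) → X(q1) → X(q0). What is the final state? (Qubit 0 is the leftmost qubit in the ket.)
1/√2|100⟩ + 1/√2|110⟩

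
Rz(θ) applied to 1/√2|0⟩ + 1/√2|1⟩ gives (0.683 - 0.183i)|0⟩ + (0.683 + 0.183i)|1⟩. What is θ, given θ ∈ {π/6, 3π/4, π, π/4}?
π/6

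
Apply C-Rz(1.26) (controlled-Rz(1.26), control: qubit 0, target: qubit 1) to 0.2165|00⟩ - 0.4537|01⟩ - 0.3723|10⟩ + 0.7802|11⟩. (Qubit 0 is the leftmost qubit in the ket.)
0.2165|00⟩ - 0.4537|01⟩ + (-0.3008 + 0.2193i)|10⟩ + (0.6304 + 0.4597i)|11⟩

C-Rz(1.26) leaves the control-|0⟩ kets |00⟩, |01⟩ unchanged and applies Rz(1.26) to qubit 1 on the control-|1⟩ pair (|10⟩, |11⟩).
Rz(1.26) = [[e^(−iθ/2), 0], [0, e^(iθ/2)]] with e^(±iθ/2) = cos(θ/2) ± i·sin(θ/2); θ = 1.26, cos(θ/2) ≈ 0.808028, sin(θ/2) ≈ 0.589145.
With a = amp(|10⟩) = -0.3723 and b = amp(|11⟩) = 0.7802:
new amp(|10⟩) = (0.808028 - 0.589145i)·a = (-0.3008 + 0.2193i)
new amp(|11⟩) = (0.808028 + 0.589145i)·b = (0.6304 + 0.4597i)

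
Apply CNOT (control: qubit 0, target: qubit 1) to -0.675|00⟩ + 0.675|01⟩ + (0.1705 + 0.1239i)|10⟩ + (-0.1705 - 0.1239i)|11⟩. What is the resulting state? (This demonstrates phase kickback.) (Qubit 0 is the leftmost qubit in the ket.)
-0.675|00⟩ + 0.675|01⟩ + (-0.1705 - 0.1239i)|10⟩ + (0.1705 + 0.1239i)|11⟩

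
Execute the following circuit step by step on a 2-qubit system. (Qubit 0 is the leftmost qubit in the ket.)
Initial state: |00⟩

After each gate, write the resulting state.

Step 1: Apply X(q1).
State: |01⟩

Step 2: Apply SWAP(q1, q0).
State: |10⟩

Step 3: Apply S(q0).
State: i|10⟩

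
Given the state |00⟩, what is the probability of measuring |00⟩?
1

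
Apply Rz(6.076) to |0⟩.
(-0.9946 - 0.1034i)|0⟩

Rz(6.076) = [[e^(−iθ/2), 0], [0, e^(iθ/2)]] with e^(±iθ/2) = cos(θ/2) ± i·sin(θ/2); θ = 6.076, cos(θ/2) ≈ -0.994639, sin(θ/2) ≈ 0.103407.
With a = amp(|0⟩) = 1 and b = amp(|1⟩) = 0:
new amp(|0⟩) = (-0.994639 - 0.103407i)·a = (-0.9946 - 0.1034i)
new amp(|1⟩) = (-0.994639 + 0.103407i)·b = 0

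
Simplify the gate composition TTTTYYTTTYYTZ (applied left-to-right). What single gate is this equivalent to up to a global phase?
Z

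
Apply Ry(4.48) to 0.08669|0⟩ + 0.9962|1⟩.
-0.8351|0⟩ - 0.55|1⟩

Ry(4.48) = [[cos(θ/2), −sin(θ/2)], [sin(θ/2), cos(θ/2)]]; θ = 4.48, cos(θ/2) ≈ -0.620362, sin(θ/2) ≈ 0.784316.
With a = amp(|0⟩) = 0.08669 and b = amp(|1⟩) = 0.9962:
new amp(|0⟩) = (-0.620362)·a + (-0.784316)·b = -0.8351
new amp(|1⟩) = (0.784316)·a + (-0.620362)·b = -0.55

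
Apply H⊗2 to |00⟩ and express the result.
1/2|00⟩ + 1/2|01⟩ + 1/2|10⟩ + 1/2|11⟩

H⊗2 gives amp(|y⟩) = (1/2) Σ_x (−1)^(x·y) amp(|x⟩), where x·y is the number of positions in which both x and y have a 1.
|00⟩: (1)/2 = 1/2
|01⟩: (1)/2 = 1/2
|10⟩: (1)/2 = 1/2
|11⟩: (1)/2 = 1/2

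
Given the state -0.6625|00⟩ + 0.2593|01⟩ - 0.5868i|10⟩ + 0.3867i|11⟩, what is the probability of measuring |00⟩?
0.4389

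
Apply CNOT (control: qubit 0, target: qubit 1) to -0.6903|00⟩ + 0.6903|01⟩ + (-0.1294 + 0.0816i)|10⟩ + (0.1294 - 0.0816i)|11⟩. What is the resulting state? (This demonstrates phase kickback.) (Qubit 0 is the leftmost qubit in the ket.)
-0.6903|00⟩ + 0.6903|01⟩ + (0.1294 - 0.0816i)|10⟩ + (-0.1294 + 0.0816i)|11⟩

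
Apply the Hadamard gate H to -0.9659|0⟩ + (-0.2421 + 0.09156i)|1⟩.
(-0.8542 + 0.06474i)|0⟩ + (-0.5118 - 0.06474i)|1⟩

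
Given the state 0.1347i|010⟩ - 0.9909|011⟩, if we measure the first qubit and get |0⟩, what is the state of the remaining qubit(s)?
0.1347i|10⟩ - 0.9909|11⟩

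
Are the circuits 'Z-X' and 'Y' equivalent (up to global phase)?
Yes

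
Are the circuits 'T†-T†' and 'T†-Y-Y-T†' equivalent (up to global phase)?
Yes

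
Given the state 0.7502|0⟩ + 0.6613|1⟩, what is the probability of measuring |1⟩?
0.4373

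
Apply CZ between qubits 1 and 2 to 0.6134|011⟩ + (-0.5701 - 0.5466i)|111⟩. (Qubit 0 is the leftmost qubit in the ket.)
-0.6134|011⟩ + (0.5701 + 0.5466i)|111⟩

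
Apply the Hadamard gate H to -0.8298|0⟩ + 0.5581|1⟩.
-0.1921|0⟩ - 0.9814|1⟩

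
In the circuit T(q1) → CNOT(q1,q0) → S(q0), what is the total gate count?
3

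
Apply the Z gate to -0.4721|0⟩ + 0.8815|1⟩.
-0.4721|0⟩ - 0.8815|1⟩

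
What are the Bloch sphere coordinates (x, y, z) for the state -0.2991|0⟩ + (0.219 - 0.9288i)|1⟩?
(-0.131, 0.5556, -0.8212)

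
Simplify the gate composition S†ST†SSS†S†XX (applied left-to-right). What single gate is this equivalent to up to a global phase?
T†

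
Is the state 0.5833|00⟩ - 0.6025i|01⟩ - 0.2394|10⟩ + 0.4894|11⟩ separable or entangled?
Entangled

Writing the state as a|00⟩ + b|01⟩ + c|10⟩ + d|11⟩, it is a product state iff ad − bc = 0.
Here (a, b, c, d) = (0.5833, -0.6025i, -0.2394, 0.4894): ad − bc = (0.5833)(0.4894) − (-0.6025i)(-0.2394) = (0.2855 - 0.1442i) ≠ 0, so the state is entangled.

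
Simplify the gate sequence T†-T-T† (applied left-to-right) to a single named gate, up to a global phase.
T†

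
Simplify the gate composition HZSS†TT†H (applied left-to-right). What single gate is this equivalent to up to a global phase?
X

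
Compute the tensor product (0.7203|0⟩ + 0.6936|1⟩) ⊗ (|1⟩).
0.7203|01⟩ + 0.6936|11⟩

amp(|b₁b₂…⟩) = product of the factor amplitudes for bits b₁, b₂, …; only kets whose every factor amplitude is nonzero survive.
|01⟩: (0.7203)(1) = 0.7203
|11⟩: (0.6936)(1) = 0.6936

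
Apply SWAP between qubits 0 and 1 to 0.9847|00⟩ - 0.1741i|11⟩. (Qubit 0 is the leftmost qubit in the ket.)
0.9847|00⟩ - 0.1741i|11⟩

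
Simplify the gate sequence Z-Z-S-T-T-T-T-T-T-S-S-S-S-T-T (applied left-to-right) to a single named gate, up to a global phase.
S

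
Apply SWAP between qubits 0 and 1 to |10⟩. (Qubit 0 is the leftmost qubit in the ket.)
|01⟩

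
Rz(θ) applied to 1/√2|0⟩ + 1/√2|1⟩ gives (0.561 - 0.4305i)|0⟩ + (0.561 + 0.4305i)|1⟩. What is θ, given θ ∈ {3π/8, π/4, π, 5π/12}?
5π/12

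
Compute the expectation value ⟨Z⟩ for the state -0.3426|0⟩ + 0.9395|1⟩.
-0.7653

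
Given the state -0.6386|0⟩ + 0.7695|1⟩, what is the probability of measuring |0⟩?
0.4078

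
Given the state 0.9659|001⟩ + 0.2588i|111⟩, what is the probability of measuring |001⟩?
0.933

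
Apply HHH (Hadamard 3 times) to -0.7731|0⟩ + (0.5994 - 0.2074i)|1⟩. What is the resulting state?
(-0.1228 - 0.1467i)|0⟩ + (-0.9705 + 0.1467i)|1⟩

H² = I, so H^3 = H: a single Hadamard. With (a, b) = (-0.7731, (0.5994 - 0.2074i)), H gives ((a + b)/√2, (a − b)/√2) = ((-0.1228 - 0.1467i), (-0.9705 + 0.1467i)).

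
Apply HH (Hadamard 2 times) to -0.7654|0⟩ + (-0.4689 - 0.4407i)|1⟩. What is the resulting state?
-0.7654|0⟩ + (-0.4689 - 0.4407i)|1⟩

H² = I, so an even number of Hadamards cancels: H^2 = I and the state is unchanged.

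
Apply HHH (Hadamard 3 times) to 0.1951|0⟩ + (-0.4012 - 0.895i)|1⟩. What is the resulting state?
(-0.1457 - 0.6329i)|0⟩ + (0.4216 + 0.6329i)|1⟩

H² = I, so H^3 = H: a single Hadamard. With (a, b) = (0.1951, (-0.4012 - 0.895i)), H gives ((a + b)/√2, (a − b)/√2) = ((-0.1457 - 0.6329i), (0.4216 + 0.6329i)).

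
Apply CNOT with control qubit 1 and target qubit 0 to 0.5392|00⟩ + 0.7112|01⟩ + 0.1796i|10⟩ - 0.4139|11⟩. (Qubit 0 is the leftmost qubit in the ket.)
0.5392|00⟩ - 0.4139|01⟩ + 0.1796i|10⟩ + 0.7112|11⟩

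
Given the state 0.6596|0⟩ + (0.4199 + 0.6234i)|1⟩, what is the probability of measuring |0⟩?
0.4351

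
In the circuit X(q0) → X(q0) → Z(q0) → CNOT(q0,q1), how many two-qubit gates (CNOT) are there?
1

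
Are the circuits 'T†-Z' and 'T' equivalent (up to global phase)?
No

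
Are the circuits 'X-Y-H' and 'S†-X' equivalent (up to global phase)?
No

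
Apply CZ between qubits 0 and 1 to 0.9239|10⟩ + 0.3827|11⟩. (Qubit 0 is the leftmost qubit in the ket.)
0.9239|10⟩ - 0.3827|11⟩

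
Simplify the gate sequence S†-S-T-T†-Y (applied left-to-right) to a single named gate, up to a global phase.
Y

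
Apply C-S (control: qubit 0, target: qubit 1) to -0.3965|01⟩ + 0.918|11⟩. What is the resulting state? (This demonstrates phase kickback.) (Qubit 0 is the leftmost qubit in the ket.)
-0.3965|01⟩ + 0.918i|11⟩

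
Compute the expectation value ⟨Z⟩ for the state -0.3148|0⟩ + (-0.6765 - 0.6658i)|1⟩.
-0.8018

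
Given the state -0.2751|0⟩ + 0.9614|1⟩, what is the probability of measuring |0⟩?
0.07568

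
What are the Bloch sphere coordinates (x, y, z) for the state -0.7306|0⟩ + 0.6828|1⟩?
(-0.9977, 0, 0.06756)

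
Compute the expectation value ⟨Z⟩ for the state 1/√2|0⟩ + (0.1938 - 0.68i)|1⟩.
0.00004156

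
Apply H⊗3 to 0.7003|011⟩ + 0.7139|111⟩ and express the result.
0.5|000⟩ - 0.5|001⟩ - 0.5|010⟩ + 0.5|011⟩ - 0.004808|100⟩ + 0.004808|101⟩ + 0.004808|110⟩ - 0.004808|111⟩

H⊗3 gives amp(|y⟩) = (1/2√2) Σ_x (−1)^(x·y) amp(|x⟩), where x·y is the number of positions in which both x and y have a 1.
|000⟩: (0.7003 + 0.7139)/(2√2) = 0.5
|001⟩: (-0.7003 - 0.7139)/(2√2) = -0.5
|010⟩: (-0.7003 - 0.7139)/(2√2) = -0.5
|011⟩: (0.7003 + 0.7139)/(2√2) = 0.5
|100⟩: (0.7003 - 0.7139)/(2√2) = -0.004808
|101⟩: (-0.7003 + 0.7139)/(2√2) = 0.004808
|110⟩: (-0.7003 + 0.7139)/(2√2) = 0.004808
|111⟩: (0.7003 - 0.7139)/(2√2) = -0.004808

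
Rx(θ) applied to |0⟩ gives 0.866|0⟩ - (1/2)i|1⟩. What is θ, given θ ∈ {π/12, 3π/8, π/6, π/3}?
π/3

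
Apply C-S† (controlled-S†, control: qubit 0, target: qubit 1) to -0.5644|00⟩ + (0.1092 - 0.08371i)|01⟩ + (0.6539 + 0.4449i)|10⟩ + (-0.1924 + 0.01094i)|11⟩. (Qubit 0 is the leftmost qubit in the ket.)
-0.5644|00⟩ + (0.1092 - 0.08371i)|01⟩ + (0.6539 + 0.4449i)|10⟩ + (0.01094 + 0.1924i)|11⟩

C-S† leaves the control-|0⟩ kets |00⟩, |01⟩ unchanged and applies S† to qubit 1 on the control-|1⟩ pair (|10⟩, |11⟩).
S† = [[1, 0], [0, -i]].
With a = amp(|10⟩) = (0.6539 + 0.4449i) and b = amp(|11⟩) = (-0.1924 + 0.01094i):
new amp(|10⟩) = (1)·a = (0.6539 + 0.4449i)
new amp(|11⟩) = (-i)·b = (0.01094 + 0.1924i)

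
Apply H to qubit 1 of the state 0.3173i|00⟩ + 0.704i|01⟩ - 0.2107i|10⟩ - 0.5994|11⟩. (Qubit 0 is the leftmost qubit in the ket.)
0.7222i|00⟩ - 0.2734i|01⟩ + (-0.4238 - 0.149i)|10⟩ + (0.4238 - 0.149i)|11⟩

H on qubit 1 mixes each pair of kets that differ only in qubit 1: amplitudes (a, b) of (|…0…⟩, |…1…⟩) become ((a + b)/√2, (a − b)/√2). Kets absent from the input have amplitude 0.
(|00⟩, |01⟩): (a, b) = (0.3173i, 0.704i) → (0.7222i, -0.2734i)
(|10⟩, |11⟩): (a, b) = (-0.2107i, -0.5994) → ((-0.4238 - 0.149i), (0.4238 - 0.149i))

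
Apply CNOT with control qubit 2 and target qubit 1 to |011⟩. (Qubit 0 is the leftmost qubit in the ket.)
|001⟩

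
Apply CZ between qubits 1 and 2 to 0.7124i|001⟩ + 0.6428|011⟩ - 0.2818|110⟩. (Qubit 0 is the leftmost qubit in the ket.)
0.7124i|001⟩ - 0.6428|011⟩ - 0.2818|110⟩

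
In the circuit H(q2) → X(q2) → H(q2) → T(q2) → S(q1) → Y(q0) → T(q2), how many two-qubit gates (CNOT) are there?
0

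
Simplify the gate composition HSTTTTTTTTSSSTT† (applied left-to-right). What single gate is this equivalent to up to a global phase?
H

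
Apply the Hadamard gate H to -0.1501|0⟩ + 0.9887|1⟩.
0.593|0⟩ - 0.8053|1⟩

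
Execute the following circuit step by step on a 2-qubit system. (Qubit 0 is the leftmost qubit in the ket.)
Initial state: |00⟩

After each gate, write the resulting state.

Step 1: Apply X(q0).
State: |10⟩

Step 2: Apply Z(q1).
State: |10⟩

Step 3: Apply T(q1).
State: |10⟩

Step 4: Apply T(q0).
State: (1/√2 + (1/√2)i)|10⟩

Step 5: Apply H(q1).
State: (1/2 + (1/2)i)|10⟩ + (1/2 + (1/2)i)|11⟩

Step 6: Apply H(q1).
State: (1/√2 + (1/√2)i)|10⟩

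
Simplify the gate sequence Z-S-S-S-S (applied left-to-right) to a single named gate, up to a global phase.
Z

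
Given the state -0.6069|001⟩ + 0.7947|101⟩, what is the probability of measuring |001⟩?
0.3683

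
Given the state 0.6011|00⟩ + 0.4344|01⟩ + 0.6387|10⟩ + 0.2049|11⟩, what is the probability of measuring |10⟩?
0.4079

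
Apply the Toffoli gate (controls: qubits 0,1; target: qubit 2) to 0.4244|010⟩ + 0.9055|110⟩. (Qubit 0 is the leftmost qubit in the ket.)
0.4244|010⟩ + 0.9055|111⟩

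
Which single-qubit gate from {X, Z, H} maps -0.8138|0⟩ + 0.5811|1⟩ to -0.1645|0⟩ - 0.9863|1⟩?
H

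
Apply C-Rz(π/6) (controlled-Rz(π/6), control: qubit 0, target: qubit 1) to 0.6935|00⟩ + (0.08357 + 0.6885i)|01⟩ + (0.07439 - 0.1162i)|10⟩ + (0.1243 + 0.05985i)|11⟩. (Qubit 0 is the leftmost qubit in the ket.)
0.6935|00⟩ + (0.08357 + 0.6885i)|01⟩ + (0.04178 - 0.1315i)|10⟩ + (0.1046 + 0.08998i)|11⟩

C-Rz(π/6) leaves the control-|0⟩ kets |00⟩, |01⟩ unchanged and applies Rz(π/6) to qubit 1 on the control-|1⟩ pair (|10⟩, |11⟩).
Rz(π/6) = [[e^(−iθ/2), 0], [0, e^(iθ/2)]] with e^(±iθ/2) = cos(θ/2) ± i·sin(θ/2); θ = π/6, cos(θ/2) ≈ 0.965926, sin(θ/2) ≈ 0.258819.
With a = amp(|10⟩) = (0.07439 - 0.1162i) and b = amp(|11⟩) = (0.1243 + 0.05985i):
new amp(|10⟩) = (0.965926 - 0.258819i)·a = (0.04178 - 0.1315i)
new amp(|11⟩) = (0.965926 + 0.258819i)·b = (0.1046 + 0.08998i)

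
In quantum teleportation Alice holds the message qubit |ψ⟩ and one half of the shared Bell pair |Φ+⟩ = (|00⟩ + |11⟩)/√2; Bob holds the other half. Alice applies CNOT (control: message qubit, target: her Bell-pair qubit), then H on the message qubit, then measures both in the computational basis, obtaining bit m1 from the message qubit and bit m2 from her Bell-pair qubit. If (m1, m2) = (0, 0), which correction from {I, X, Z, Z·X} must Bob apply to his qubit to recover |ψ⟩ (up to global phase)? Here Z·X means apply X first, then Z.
I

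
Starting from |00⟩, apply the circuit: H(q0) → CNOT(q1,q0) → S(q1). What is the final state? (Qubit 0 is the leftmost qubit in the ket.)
1/√2|00⟩ + 1/√2|10⟩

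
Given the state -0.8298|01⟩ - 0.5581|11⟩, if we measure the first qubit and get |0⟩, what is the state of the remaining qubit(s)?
-|1⟩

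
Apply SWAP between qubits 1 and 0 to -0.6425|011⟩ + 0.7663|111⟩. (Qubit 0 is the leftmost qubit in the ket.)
-0.6425|101⟩ + 0.7663|111⟩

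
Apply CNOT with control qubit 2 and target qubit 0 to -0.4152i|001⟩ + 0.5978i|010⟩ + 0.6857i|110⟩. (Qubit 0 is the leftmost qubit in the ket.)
0.5978i|010⟩ - 0.4152i|101⟩ + 0.6857i|110⟩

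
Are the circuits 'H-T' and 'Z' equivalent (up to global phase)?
No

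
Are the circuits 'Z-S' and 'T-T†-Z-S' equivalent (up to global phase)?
Yes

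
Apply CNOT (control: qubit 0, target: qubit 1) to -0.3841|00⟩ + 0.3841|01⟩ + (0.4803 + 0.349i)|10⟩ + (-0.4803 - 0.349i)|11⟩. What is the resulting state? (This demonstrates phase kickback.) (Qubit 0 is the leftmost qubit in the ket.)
-0.3841|00⟩ + 0.3841|01⟩ + (-0.4803 - 0.349i)|10⟩ + (0.4803 + 0.349i)|11⟩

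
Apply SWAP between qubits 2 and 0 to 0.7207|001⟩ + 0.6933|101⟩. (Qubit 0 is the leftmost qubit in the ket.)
0.7207|100⟩ + 0.6933|101⟩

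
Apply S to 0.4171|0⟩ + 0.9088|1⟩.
0.4171|0⟩ + 0.9088i|1⟩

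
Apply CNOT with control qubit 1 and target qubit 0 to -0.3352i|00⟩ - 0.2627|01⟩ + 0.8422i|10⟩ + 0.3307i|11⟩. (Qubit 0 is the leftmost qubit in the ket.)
-0.3352i|00⟩ + 0.3307i|01⟩ + 0.8422i|10⟩ - 0.2627|11⟩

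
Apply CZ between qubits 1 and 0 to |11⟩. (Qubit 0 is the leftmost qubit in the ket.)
-|11⟩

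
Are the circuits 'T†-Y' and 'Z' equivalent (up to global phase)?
No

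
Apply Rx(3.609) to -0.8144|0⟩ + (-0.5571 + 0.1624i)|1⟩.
(0.3466 + 0.542i)|0⟩ + (0.129 + 0.7547i)|1⟩

Rx(3.609) = [[cos(θ/2), −i·sin(θ/2)], [−i·sin(θ/2), cos(θ/2)]]; θ = 3.609, cos(θ/2) ≈ -0.231582, sin(θ/2) ≈ 0.972815.
With a = amp(|0⟩) = -0.8144 and b = amp(|1⟩) = (-0.5571 + 0.1624i):
new amp(|0⟩) = (-0.231582)·a + (-0.972815i)·b = (0.3466 + 0.542i)
new amp(|1⟩) = (-0.972815i)·a + (-0.231582)·b = (0.129 + 0.7547i)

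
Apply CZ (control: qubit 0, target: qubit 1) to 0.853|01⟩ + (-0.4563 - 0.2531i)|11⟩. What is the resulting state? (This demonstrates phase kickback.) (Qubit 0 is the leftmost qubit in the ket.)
0.853|01⟩ + (0.4563 + 0.2531i)|11⟩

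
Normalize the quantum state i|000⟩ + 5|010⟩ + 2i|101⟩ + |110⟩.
0.1796i|000⟩ + 0.898|010⟩ + 0.3592i|101⟩ + 0.1796|110⟩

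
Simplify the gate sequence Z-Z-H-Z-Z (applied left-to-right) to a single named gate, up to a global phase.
H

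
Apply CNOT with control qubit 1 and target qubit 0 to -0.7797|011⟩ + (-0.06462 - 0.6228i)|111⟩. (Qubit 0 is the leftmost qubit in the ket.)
(-0.06462 - 0.6228i)|011⟩ - 0.7797|111⟩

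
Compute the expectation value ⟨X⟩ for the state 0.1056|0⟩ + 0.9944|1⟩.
0.21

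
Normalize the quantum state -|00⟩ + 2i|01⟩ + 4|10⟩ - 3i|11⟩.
-0.1826|00⟩ + 0.3651i|01⟩ + 0.7303|10⟩ - 0.5477i|11⟩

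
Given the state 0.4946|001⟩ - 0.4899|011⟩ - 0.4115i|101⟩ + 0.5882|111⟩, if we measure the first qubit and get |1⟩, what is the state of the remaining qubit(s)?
-0.5732i|01⟩ + 0.8194|11⟩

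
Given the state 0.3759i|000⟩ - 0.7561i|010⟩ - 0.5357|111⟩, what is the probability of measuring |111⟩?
0.287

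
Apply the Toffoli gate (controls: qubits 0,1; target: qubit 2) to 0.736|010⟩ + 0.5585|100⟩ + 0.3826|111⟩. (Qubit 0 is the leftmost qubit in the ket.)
0.736|010⟩ + 0.5585|100⟩ + 0.3826|110⟩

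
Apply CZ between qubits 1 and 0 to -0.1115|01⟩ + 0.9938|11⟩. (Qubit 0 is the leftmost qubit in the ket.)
-0.1115|01⟩ - 0.9938|11⟩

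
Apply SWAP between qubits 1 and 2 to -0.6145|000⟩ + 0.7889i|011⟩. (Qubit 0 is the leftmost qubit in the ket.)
-0.6145|000⟩ + 0.7889i|011⟩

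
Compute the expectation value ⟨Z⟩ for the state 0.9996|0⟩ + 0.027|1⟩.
0.9985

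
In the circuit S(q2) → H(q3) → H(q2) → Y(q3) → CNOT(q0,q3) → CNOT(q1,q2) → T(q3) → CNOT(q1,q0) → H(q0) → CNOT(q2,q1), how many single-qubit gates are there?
6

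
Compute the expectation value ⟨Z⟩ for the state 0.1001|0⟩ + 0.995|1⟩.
-0.98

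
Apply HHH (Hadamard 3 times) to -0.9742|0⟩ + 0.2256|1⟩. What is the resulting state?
-0.5293|0⟩ - 0.8484|1⟩

H² = I, so H^3 = H: a single Hadamard. With (a, b) = (-0.9742, 0.2256), H gives ((a + b)/√2, (a − b)/√2) = (-0.5293, -0.8484).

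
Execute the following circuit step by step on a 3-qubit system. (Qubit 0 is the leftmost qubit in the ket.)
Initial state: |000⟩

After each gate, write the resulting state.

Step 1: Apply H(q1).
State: 1/√2|000⟩ + 1/√2|010⟩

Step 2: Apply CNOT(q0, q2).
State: 1/√2|000⟩ + 1/√2|010⟩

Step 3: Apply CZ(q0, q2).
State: 1/√2|000⟩ + 1/√2|010⟩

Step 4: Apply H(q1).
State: |000⟩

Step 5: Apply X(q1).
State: |010⟩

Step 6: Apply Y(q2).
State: i|011⟩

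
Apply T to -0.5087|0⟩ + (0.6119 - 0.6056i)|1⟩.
-0.5087|0⟩ + (0.8609 + 0.004455i)|1⟩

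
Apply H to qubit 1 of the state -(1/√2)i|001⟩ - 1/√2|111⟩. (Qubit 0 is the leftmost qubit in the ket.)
-(1/2)i|001⟩ - (1/2)i|011⟩ - 1/2|101⟩ + 1/2|111⟩

H on qubit 1 mixes each pair of kets that differ only in qubit 1: amplitudes (a, b) of (|…0…⟩, |…1…⟩) become ((a + b)/√2, (a − b)/√2). Kets absent from the input have amplitude 0.
(|001⟩, |011⟩): (a, b) = (-(1/√2)i, 0) → (-(1/2)i, -(1/2)i)
(|101⟩, |111⟩): (a, b) = (0, -1/√2) → (-1/2, 1/2)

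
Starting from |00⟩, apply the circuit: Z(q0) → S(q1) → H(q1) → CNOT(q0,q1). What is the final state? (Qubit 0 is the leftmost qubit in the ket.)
1/√2|00⟩ + 1/√2|01⟩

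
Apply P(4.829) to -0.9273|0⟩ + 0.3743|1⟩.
-0.9273|0⟩ + (0.04355 - 0.3718i)|1⟩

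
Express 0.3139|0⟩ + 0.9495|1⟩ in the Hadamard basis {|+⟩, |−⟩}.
0.8934|+⟩ - 0.4494|−⟩

With |ψ⟩ = α|0⟩ + β|1⟩, the Hadamard-basis coefficients are ⟨+|ψ⟩ = (α + β)/√2 and ⟨−|ψ⟩ = (α − β)/√2.
Here α = 0.3139, β = 0.9495: (α + β)/√2 = 0.8934, (α − β)/√2 = -0.4494.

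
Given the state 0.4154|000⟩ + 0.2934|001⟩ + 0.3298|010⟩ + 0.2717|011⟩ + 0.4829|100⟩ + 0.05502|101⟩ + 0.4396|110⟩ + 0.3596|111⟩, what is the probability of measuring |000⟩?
0.1726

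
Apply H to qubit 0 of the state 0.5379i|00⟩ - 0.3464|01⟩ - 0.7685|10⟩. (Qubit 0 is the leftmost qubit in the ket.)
(-0.5434 + 0.3804i)|00⟩ - 0.2449|01⟩ + (0.5434 + 0.3804i)|10⟩ - 0.2449|11⟩

H on qubit 0 mixes each pair of kets that differ only in qubit 0: amplitudes (a, b) of (|…0…⟩, |…1…⟩) become ((a + b)/√2, (a − b)/√2). Kets absent from the input have amplitude 0.
(|00⟩, |10⟩): (a, b) = (0.5379i, -0.7685) → ((-0.5434 + 0.3804i), (0.5434 + 0.3804i))
(|01⟩, |11⟩): (a, b) = (-0.3464, 0) → (-0.2449, -0.2449)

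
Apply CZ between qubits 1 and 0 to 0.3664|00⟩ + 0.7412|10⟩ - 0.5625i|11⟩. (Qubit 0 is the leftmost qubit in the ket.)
0.3664|00⟩ + 0.7412|10⟩ + 0.5625i|11⟩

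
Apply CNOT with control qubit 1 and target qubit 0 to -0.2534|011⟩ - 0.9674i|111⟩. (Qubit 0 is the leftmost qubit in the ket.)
-0.9674i|011⟩ - 0.2534|111⟩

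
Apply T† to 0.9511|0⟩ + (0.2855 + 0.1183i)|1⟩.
0.9511|0⟩ + (0.2855 - 0.1182i)|1⟩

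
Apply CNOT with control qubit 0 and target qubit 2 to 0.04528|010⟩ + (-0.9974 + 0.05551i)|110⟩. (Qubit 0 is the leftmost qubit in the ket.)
0.04528|010⟩ + (-0.9974 + 0.05551i)|111⟩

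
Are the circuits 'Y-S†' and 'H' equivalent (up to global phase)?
No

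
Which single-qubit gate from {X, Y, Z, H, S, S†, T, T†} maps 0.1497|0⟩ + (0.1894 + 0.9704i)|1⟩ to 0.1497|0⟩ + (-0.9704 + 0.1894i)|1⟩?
S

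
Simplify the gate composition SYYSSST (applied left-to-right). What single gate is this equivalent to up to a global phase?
T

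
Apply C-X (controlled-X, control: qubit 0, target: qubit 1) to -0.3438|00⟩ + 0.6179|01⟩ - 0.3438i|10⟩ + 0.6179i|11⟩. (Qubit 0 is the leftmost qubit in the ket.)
-0.3438|00⟩ + 0.6179|01⟩ + 0.6179i|10⟩ - 0.3438i|11⟩

C-X leaves the control-|0⟩ kets |00⟩, |01⟩ unchanged and applies X to qubit 1 on the control-|1⟩ pair (|10⟩, |11⟩).
X = [[0, 1], [1, 0]].
With a = amp(|10⟩) = -0.3438i and b = amp(|11⟩) = 0.6179i:
new amp(|10⟩) = (1)·b = 0.6179i
new amp(|11⟩) = (1)·a = -0.3438i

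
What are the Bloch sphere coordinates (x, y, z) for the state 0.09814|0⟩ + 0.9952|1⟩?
(0.1953, 0, -0.9808)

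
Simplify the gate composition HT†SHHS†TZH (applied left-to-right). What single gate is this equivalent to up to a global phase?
X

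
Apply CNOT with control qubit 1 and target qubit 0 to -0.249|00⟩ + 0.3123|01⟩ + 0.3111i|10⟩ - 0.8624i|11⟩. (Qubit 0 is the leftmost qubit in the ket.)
-0.249|00⟩ - 0.8624i|01⟩ + 0.3111i|10⟩ + 0.3123|11⟩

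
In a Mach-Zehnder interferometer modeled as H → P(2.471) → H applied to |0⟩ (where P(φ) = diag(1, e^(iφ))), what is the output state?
(0.1083 + 0.3107i)|0⟩ + (0.8917 - 0.3107i)|1⟩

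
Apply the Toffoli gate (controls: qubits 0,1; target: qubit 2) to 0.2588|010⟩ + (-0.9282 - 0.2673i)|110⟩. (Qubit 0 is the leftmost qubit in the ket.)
0.2588|010⟩ + (-0.9282 - 0.2673i)|111⟩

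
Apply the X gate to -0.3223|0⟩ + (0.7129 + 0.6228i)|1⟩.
(0.7129 + 0.6228i)|0⟩ - 0.3223|1⟩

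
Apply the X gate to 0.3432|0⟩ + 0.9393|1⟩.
0.9393|0⟩ + 0.3432|1⟩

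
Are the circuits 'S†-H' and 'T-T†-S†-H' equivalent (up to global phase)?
Yes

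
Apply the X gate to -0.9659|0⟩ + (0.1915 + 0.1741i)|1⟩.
(0.1915 + 0.1741i)|0⟩ - 0.9659|1⟩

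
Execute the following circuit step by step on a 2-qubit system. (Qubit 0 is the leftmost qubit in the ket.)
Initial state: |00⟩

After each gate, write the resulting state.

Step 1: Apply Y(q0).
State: i|10⟩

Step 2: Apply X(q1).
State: i|11⟩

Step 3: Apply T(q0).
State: (-1/√2 + (1/√2)i)|11⟩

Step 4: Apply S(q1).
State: (-1/√2 - (1/√2)i)|11⟩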